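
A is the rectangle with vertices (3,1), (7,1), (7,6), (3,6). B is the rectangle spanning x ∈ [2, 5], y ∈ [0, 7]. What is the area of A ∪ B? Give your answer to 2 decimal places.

By inclusion–exclusion:
Individual areas: |A| = 20, |B| = 21.
|A∩B|: x∈[3,5], y∈[1,6] → 2·5 = 10.
|A ∪ B| = 41 − 10 = 31.00.

31.00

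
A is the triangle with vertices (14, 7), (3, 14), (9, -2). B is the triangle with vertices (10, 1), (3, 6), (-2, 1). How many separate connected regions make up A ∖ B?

1

A ∖ B is a single connected region.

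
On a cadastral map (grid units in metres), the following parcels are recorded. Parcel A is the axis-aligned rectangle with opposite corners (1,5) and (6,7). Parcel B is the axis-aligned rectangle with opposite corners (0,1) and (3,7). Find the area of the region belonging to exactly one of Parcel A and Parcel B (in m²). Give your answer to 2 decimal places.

20.00

|Parcel A∩Parcel B|: x∈[1,3], y∈[5,7] → 2·2 = 4.
|Parcel A △ Parcel B| = |Parcel A| + |Parcel B| − 2·|Parcel A∩Parcel B| = 10 + 18 − 8 = 20.00.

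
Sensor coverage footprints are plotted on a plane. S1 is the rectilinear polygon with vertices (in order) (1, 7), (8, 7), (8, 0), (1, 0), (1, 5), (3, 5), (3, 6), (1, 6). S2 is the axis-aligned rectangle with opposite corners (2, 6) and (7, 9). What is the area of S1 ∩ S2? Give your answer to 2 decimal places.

The intersection is the polygon with vertices (7,7), (7,6), (3,6), (2,6), (2,7).
By the shoelace formula its area is 5.00.

5.00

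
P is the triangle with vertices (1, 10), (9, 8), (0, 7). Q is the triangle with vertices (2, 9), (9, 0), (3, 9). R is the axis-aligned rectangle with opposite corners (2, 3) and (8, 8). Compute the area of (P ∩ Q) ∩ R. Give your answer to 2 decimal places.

0.51

The region (P ∩ Q) ∩ R is the polygon with vertices (2.778,8), (3.667,8), (4.035,7.448), (3.273,7.364).
By the shoelace formula its area is 0.51.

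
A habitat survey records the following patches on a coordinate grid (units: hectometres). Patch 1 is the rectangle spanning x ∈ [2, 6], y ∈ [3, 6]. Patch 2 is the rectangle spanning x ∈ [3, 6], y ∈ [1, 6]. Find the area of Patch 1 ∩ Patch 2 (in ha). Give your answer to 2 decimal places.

|Patch 1∩Patch 2|: x∈[3,6], y∈[3,6] → 3·3 = 9.

9.00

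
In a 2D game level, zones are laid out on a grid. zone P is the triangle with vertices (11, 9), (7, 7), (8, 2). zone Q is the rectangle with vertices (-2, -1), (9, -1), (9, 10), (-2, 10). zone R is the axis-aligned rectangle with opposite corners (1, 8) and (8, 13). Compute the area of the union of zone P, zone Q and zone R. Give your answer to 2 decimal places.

145.67

By inclusion–exclusion:
Individual areas: |zone P| = 11, |zone Q| = 121, |zone R| = 35.
|zone P∩zone Q| = 7.3333.
|zone P∩zone R| = 0.
|zone Q∩zone R|: x∈[1,8], y∈[8,10] → 7·2 = 14.
|zone P∩zone Q∩zone R| = 0.
|zone P ∪ zone Q ∪ zone R| = 167 − 21.3333 + 0 = 145.67.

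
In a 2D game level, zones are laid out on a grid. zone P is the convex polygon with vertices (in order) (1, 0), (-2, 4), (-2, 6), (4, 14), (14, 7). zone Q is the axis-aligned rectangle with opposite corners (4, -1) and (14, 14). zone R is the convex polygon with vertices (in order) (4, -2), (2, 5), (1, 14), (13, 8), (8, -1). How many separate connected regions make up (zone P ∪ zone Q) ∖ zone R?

2

(zone P ∪ zone Q) ∖ zone R splits into 2 disjoint pieces (area 28.921, area 71.8636).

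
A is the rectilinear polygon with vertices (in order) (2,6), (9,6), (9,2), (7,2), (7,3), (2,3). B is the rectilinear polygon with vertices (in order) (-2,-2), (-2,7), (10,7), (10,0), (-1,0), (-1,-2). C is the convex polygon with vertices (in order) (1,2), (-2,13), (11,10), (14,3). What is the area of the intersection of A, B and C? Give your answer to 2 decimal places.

The intersection is the polygon with vertices (9,2.615), (7,2.462), (7,3), (2,3), (2,6), (9,6).
By the shoelace formula its area is 21.92.

21.92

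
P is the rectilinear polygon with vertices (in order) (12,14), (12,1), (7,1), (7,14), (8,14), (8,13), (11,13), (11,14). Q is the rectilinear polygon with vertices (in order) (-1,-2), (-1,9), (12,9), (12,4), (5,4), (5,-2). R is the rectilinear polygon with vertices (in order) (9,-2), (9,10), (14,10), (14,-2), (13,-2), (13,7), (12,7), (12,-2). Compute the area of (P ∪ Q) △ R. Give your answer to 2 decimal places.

135.00

|P ∪ Q| = 138.
|(P ∪ Q) ∩ R| = 27.
|(P ∪ Q) △ R| = 138 + 51 − 54 = 135.00.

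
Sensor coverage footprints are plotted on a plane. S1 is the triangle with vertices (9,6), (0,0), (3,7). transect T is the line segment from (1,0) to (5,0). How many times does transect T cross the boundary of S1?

0

The segment lies entirely outside S1 and never meets its boundary.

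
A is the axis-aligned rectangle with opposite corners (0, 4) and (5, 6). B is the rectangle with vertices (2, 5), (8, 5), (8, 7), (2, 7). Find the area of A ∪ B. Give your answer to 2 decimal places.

19.00

By inclusion–exclusion:
Individual areas: |A| = 10, |B| = 12.
|A∩B|: x∈[2,5], y∈[5,6] → 3·1 = 3.
|A ∪ B| = 22 − 3 = 19.00.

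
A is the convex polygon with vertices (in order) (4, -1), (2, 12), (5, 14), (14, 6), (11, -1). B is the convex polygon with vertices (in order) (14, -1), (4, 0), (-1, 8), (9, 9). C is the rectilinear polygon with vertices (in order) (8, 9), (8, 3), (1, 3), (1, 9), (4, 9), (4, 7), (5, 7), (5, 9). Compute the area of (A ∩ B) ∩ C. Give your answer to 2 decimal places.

26.86

The region (A ∩ B) ∩ C is the polygon with vertices (4,8.5), (4,7), (5,7), (5,8.6), (8,8.9), (8,3), (3.385,3), (2.561,8.356).
By the shoelace formula its area is 26.86.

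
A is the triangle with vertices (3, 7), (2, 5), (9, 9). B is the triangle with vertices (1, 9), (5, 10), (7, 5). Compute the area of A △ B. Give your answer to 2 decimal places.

|A| = 5, |B| = 11, |A∩B| = 1.627.
|A △ B| = |A| + |B| − 2·|A∩B| = 5 + 11 − 3.2539 = 12.75.

12.75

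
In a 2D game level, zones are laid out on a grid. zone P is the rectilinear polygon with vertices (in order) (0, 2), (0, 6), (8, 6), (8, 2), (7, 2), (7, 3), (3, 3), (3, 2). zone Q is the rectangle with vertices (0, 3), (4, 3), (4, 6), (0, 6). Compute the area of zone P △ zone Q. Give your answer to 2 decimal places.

|zone P| = 28, |zone Q| = 12, |zone P∩zone Q| = 12.
|zone P △ zone Q| = |zone P| + |zone Q| − 2·|zone P∩zone Q| = 28 + 12 − 24 = 16.00.

16.00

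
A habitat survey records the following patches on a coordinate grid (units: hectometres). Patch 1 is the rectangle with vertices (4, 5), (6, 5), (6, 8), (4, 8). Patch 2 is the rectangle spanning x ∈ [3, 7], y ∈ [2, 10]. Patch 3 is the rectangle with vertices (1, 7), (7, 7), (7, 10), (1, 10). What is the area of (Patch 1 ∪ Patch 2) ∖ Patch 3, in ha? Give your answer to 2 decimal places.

|Patch 1 ∪ Patch 2| = 32.
|(Patch 1 ∪ Patch 2) ∩ Patch 3| = 12.
|(Patch 1 ∪ Patch 2) ∖ Patch 3| = 32 − 12 = 20.00.

20.00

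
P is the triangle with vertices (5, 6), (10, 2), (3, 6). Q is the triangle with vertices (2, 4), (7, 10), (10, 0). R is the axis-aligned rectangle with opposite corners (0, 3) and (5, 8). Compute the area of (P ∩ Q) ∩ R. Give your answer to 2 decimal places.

1.06

The region (P ∩ Q) ∩ R is the polygon with vertices (3.452,5.742), (3.667,6), (5,6), (5,4.857).
By the shoelace formula its area is 1.06.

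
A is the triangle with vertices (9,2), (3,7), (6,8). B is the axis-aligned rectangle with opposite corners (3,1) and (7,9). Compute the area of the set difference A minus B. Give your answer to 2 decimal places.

2.33

|A| = 10.5, |A∩B| = 8.1667.
|A ∖ B| = |A| − |A∩B| = 10.5 − 8.1667 = 2.33.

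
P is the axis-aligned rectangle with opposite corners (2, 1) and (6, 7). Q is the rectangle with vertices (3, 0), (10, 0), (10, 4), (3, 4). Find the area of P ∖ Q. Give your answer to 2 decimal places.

15.00

|P∩Q|: x∈[3,6], y∈[1,4] → 3·3 = 9.
|P| = 24.
|P ∖ Q| = |P| − |P∩Q| = 24 − 9 = 15.00.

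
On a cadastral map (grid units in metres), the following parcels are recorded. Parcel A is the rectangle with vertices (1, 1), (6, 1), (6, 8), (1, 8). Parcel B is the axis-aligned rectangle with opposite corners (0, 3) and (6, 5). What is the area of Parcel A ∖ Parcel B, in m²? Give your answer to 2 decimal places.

|Parcel A∩Parcel B|: x∈[1,6], y∈[3,5] → 5·2 = 10.
|Parcel A| = 35.
|Parcel A ∖ Parcel B| = |Parcel A| − |Parcel A∩Parcel B| = 35 − 10 = 25.00.

25.00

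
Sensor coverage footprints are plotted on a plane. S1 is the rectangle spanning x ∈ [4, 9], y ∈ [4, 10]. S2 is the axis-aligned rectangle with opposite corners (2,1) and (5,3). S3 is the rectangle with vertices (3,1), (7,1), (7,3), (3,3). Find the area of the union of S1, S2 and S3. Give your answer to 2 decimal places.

40.00

By inclusion–exclusion:
Individual areas: |S1| = 30, |S2| = 6, |S3| = 8.
|S1∩S2| = 0 (no overlap).
|S1∩S3| = 0 (no overlap).
|S2∩S3|: x∈[3,5], y∈[1,3] → 2·2 = 4.
|S1∩S2∩S3| = 0.
|S1 ∪ S2 ∪ S3| = 44 − 4 + 0 = 40.00.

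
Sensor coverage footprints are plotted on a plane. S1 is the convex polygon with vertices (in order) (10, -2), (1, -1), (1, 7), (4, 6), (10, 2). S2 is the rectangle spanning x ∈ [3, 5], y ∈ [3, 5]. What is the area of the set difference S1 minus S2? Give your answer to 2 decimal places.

53.00

|S1| = 57, |S1∩S2| = 4.
|S1 ∖ S2| = |S1| − |S1∩S2| = 57 − 4 = 53.00.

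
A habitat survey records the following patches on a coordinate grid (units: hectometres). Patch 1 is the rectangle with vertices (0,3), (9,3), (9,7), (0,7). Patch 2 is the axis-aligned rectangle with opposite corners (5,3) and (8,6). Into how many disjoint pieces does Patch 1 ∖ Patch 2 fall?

1

Patch 1 ∖ Patch 2 is a single connected region.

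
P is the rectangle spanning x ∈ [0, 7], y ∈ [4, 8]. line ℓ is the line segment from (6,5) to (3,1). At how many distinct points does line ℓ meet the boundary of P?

The segment meets the boundary at (5.25,4).

1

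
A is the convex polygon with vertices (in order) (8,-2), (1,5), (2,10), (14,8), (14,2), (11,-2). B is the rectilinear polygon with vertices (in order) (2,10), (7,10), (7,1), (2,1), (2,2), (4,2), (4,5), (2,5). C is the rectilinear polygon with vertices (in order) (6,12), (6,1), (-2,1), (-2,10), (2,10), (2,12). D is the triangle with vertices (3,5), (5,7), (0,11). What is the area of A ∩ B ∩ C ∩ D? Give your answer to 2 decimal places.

The intersection is the polygon with vertices (2,9.4), (5,7), (3,5), (2,7).
By the shoelace formula its area is 6.60.

6.60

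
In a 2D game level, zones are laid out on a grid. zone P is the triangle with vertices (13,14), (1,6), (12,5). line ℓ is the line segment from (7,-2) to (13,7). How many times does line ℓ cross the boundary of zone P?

2

The segment meets the boundary at (12.067,5.6), (11.686,5.029).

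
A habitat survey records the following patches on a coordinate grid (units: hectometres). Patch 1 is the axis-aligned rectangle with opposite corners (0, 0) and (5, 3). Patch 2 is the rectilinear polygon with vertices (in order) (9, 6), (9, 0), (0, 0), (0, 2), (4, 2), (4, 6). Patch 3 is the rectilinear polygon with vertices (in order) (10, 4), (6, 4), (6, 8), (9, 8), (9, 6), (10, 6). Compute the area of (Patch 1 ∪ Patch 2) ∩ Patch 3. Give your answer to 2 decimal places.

6.00

The region (Patch 1 ∪ Patch 2) ∩ Patch 3 is the polygon with vertices (9,6), (9,4), (6,4), (6,6).
By the shoelace formula its area is 6.00.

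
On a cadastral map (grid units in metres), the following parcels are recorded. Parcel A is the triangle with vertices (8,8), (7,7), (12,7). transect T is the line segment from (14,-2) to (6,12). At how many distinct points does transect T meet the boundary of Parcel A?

2

The segment meets the boundary at (8.333,7.917), (8.857,7).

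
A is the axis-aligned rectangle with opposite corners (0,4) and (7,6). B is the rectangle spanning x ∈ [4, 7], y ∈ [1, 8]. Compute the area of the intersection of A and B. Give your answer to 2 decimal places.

6.00

|A∩B|: x∈[4,7], y∈[4,6] → 3·2 = 6.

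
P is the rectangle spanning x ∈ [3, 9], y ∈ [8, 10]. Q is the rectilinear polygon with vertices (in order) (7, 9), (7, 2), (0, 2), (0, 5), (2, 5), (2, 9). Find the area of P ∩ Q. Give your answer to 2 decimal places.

4.00

The intersection is the polygon with vertices (3,8), (3,9), (7,9), (7,8).
By the shoelace formula its area is 4.00.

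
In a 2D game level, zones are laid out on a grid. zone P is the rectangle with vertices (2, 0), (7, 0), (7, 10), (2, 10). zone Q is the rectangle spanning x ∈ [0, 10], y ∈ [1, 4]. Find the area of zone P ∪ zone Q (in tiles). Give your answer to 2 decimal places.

65.00

By inclusion–exclusion:
Individual areas: |zone P| = 50, |zone Q| = 30.
|zone P∩zone Q|: x∈[2,7], y∈[1,4] → 5·3 = 15.
|zone P ∪ zone Q| = 80 − 15 = 65.00.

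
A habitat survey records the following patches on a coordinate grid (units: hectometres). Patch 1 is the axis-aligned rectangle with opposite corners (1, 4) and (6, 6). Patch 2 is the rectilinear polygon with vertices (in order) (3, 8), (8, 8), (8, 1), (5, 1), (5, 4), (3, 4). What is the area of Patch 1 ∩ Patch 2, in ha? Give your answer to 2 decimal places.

6.00

The intersection is the polygon with vertices (6,6), (6,4), (5,4), (3,4), (3,6).
By the shoelace formula its area is 6.00.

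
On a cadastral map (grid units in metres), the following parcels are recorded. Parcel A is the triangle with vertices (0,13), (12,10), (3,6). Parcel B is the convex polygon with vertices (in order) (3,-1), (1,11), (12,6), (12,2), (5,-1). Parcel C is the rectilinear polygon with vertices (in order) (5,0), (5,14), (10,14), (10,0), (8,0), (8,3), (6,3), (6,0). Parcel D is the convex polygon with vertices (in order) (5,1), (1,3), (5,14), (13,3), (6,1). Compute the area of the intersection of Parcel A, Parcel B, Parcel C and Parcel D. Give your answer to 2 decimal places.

The intersection is the polygon with vertices (5,6.889), (5,9.182), (7.551,8.023).
By the shoelace formula its area is 2.92.

2.92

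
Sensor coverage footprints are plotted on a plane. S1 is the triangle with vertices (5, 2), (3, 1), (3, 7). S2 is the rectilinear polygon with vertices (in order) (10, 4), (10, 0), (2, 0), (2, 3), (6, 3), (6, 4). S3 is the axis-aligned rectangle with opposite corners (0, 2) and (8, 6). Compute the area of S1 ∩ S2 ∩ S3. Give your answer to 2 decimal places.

The intersection is the polygon with vertices (3,3), (4.6,3), (5,2), (3,2).
By the shoelace formula its area is 1.80.

1.80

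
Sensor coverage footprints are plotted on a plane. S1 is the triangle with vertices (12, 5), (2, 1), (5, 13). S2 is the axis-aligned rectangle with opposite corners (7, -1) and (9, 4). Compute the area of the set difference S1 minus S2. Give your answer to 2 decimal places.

|S1| = 54, |S1∩S2| = 1.2.
|S1 ∖ S2| = |S1| − |S1∩S2| = 54 − 1.2 = 52.80.

52.80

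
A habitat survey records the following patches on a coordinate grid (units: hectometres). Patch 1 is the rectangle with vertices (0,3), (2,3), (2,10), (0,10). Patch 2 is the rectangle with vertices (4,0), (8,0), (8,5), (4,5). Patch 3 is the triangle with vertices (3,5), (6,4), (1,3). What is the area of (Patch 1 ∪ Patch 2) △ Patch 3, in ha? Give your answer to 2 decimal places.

35.07

|Patch 1 ∪ Patch 2| = 34.
|(Patch 1 ∪ Patch 2) ∩ Patch 3| = 1.4667.
|(Patch 1 ∪ Patch 2) △ Patch 3| = 34 + 4 − 2.9333 = 35.07.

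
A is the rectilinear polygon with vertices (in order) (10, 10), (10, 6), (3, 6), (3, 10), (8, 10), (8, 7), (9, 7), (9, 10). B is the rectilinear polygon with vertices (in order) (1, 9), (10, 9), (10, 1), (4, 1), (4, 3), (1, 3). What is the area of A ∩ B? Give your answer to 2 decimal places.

19.00

The intersection is the polygon with vertices (10,6), (3,6), (3,9), (8,9), (8,7), (9,7), (9,9), (10,9).
By the shoelace formula its area is 19.00.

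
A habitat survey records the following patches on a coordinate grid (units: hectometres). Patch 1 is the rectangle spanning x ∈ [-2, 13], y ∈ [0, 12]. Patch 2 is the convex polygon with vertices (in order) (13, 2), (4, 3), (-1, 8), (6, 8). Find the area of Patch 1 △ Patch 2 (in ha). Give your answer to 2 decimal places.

|Patch 1| = 180, |Patch 2| = 41, |Patch 1∩Patch 2| = 41.
|Patch 1 △ Patch 2| = |Patch 1| + |Patch 2| − 2·|Patch 1∩Patch 2| = 180 + 41 − 82 = 139.00.

139.00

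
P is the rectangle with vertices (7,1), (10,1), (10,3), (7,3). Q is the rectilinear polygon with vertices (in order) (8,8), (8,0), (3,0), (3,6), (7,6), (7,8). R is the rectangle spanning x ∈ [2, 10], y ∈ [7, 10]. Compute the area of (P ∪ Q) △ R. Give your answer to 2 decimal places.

|P ∪ Q| = 36.
|(P ∪ Q) ∩ R| = 1.
|(P ∪ Q) △ R| = 36 + 24 − 2 = 58.00.

58.00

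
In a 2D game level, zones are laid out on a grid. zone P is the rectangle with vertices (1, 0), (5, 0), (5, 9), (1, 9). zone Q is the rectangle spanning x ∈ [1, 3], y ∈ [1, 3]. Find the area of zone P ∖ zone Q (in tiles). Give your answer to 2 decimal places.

|zone P∩zone Q|: x∈[1,3], y∈[1,3] → 2·2 = 4.
|zone P| = 36.
|zone P ∖ zone Q| = |zone P| − |zone P∩zone Q| = 36 − 4 = 32.00.

32.00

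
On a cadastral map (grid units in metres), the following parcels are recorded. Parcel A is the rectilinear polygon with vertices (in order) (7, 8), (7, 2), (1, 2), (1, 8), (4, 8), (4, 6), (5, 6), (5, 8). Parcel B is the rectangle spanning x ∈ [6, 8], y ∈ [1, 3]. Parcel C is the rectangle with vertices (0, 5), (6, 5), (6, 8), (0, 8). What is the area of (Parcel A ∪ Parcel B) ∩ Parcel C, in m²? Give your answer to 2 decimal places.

The region (Parcel A ∪ Parcel B) ∩ Parcel C is the polygon with vertices (1,8), (4,8), (4,6), (5,6), (5,8), (6,8), (6,5), (1,5).
By the shoelace formula its area is 13.00.

13.00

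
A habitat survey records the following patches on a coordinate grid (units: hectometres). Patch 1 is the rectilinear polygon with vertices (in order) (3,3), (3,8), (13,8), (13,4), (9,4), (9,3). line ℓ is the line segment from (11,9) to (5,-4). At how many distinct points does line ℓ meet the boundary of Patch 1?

2

The segment meets the boundary at (8.231,3), (10.538,8).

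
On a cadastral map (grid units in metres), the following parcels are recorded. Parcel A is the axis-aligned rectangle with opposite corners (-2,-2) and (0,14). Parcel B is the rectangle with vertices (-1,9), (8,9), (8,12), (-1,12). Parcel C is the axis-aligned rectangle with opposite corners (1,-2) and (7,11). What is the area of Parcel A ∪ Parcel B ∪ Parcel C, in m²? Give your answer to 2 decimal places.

122.00

By inclusion–exclusion:
Individual areas: |Parcel A| = 32, |Parcel B| = 27, |Parcel C| = 78.
|Parcel A∩Parcel B|: x∈[-1,0], y∈[9,12] → 1·3 = 3.
|Parcel A∩Parcel C| = 0 (no overlap).
|Parcel B∩Parcel C|: x∈[1,7], y∈[9,11] → 6·2 = 12.
|Parcel A∩Parcel B∩Parcel C| = 0.
|Parcel A ∪ Parcel B ∪ Parcel C| = 137 − 15 + 0 = 122.00.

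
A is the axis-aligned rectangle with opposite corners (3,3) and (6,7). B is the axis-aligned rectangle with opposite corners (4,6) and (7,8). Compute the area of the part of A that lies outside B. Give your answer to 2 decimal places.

10.00

|A∩B|: x∈[4,6], y∈[6,7] → 2·1 = 2.
|A| = 12.
|A ∖ B| = |A| − |A∩B| = 12 − 2 = 10.00.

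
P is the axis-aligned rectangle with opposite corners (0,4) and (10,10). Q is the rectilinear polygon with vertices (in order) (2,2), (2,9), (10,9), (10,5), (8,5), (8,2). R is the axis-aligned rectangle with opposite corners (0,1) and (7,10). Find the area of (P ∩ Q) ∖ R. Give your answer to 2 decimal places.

|P ∩ Q| = 38.
|(P ∩ Q) ∩ R| = 25.
|(P ∩ Q) ∖ R| = 38 − 25 = 13.00.

13.00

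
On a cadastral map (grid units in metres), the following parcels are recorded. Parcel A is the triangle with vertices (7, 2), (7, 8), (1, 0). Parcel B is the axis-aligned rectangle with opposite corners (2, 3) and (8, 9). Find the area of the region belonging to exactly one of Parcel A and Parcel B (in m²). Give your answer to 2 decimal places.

|Parcel A| = 18, |Parcel B| = 36, |Parcel A∩Parcel B| = 9.375.
|Parcel A △ Parcel B| = |Parcel A| + |Parcel B| − 2·|Parcel A∩Parcel B| = 18 + 36 − 18.75 = 35.25.

35.25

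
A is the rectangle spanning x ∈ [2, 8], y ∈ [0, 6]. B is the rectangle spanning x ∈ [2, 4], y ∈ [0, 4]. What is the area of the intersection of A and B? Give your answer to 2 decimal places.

|A∩B|: x∈[2,4], y∈[0,4] → 2·4 = 8.

8.00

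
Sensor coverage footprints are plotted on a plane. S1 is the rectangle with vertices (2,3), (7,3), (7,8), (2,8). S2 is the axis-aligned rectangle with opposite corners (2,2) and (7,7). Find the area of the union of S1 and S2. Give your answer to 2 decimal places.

30.00

By inclusion–exclusion:
Individual areas: |S1| = 25, |S2| = 25.
|S1∩S2|: x∈[2,7], y∈[3,7] → 5·4 = 20.
|S1 ∪ S2| = 50 − 20 = 30.00.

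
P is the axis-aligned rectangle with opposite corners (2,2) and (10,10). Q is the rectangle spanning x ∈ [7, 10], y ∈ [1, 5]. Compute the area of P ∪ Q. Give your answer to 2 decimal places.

67.00

By inclusion–exclusion:
Individual areas: |P| = 64, |Q| = 12.
|P∩Q|: x∈[7,10], y∈[2,5] → 3·3 = 9.
|P ∪ Q| = 76 − 9 = 67.00.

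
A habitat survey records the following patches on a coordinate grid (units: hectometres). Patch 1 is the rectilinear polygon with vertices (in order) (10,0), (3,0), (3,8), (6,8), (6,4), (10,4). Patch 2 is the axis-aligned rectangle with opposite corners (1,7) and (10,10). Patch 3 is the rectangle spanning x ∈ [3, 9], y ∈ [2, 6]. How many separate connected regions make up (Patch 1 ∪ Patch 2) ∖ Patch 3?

(Patch 1 ∪ Patch 2) ∖ Patch 3 splits into 2 disjoint pieces (area 16, area 30).

2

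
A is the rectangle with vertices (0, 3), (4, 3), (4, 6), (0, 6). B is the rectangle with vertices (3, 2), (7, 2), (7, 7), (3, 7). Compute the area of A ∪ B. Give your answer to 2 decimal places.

29.00

By inclusion–exclusion:
Individual areas: |A| = 12, |B| = 20.
|A∩B|: x∈[3,4], y∈[3,6] → 1·3 = 3.
|A ∪ B| = 32 − 3 = 29.00.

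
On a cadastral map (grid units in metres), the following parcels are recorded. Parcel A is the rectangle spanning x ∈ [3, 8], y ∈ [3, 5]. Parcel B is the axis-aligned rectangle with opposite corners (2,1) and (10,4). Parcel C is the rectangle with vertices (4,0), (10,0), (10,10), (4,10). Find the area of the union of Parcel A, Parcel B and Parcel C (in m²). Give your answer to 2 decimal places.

67.00

By inclusion–exclusion:
Individual areas: |Parcel A| = 10, |Parcel B| = 24, |Parcel C| = 60.
|Parcel A∩Parcel B|: x∈[3,8], y∈[3,4] → 5·1 = 5.
|Parcel A∩Parcel C|: x∈[4,8], y∈[3,5] → 4·2 = 8.
|Parcel B∩Parcel C|: x∈[4,10], y∈[1,4] → 6·3 = 18.
|Parcel A∩Parcel B∩Parcel C| = 4.
|Parcel A ∪ Parcel B ∪ Parcel C| = 94 − 31 + 4 = 67.00.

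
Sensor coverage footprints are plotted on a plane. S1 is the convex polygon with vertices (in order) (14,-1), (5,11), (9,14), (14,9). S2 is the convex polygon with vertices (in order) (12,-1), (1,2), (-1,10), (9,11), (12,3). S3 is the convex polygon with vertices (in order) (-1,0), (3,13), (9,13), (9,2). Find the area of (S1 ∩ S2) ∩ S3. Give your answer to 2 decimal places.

9.92

The region (S1 ∩ S2) ∩ S3 is the polygon with vertices (9,11), (9,5.667), (5.279,10.628).
By the shoelace formula its area is 9.92.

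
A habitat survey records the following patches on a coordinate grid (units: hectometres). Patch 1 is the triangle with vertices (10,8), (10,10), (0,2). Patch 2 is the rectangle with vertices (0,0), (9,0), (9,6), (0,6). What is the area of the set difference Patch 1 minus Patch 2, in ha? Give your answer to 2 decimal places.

6.67

|Patch 1| = 10, |Patch 1∩Patch 2| = 3.3333.
|Patch 1 ∖ Patch 2| = |Patch 1| − |Patch 1∩Patch 2| = 10 − 3.3333 = 6.67.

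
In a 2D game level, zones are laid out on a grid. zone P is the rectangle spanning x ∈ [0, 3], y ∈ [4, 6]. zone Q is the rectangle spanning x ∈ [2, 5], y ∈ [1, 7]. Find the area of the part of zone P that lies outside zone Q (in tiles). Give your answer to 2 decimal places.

4.00

|zone P∩zone Q|: x∈[2,3], y∈[4,6] → 1·2 = 2.
|zone P| = 6.
|zone P ∖ zone Q| = |zone P| − |zone P∩zone Q| = 6 − 2 = 4.00.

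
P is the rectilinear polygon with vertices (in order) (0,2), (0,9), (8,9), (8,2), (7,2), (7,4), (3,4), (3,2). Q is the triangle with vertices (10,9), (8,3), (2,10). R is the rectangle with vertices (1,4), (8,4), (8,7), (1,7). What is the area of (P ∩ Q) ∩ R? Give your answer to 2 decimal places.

The region (P ∩ Q) ∩ R is the polygon with vertices (8,4), (7.143,4), (4.571,7), (8,7).
By the shoelace formula its area is 6.43.

6.43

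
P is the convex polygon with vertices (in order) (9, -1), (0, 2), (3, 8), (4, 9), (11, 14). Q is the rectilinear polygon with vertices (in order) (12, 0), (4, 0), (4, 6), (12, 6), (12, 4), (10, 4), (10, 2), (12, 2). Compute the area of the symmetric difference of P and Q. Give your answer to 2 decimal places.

|P| = 86.5, |Q| = 44, |P∩Q| = 32.5333.
|P △ Q| = |P| + |Q| − 2·|P∩Q| = 86.5 + 44 − 65.0667 = 65.43.

65.43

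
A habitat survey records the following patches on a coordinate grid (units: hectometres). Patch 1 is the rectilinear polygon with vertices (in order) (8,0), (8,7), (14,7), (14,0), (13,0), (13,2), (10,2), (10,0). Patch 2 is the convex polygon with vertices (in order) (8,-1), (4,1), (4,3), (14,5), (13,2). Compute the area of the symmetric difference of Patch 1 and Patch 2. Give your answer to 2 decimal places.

|Patch 1| = 36, |Patch 2| = 34, |Patch 1∩Patch 2| = 16.8667.
|Patch 1 △ Patch 2| = |Patch 1| + |Patch 2| − 2·|Patch 1∩Patch 2| = 36 + 34 − 33.7333 = 36.27.

36.27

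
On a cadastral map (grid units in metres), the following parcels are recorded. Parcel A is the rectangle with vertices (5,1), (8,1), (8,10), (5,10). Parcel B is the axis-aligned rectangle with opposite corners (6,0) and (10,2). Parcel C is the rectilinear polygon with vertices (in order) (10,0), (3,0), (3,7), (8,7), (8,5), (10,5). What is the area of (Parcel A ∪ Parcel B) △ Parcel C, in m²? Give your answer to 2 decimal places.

30.00

|Parcel A ∪ Parcel B| = 33.
|(Parcel A ∪ Parcel B) ∩ Parcel C| = 24.
|(Parcel A ∪ Parcel B) △ Parcel C| = 33 + 45 − 48 = 30.00.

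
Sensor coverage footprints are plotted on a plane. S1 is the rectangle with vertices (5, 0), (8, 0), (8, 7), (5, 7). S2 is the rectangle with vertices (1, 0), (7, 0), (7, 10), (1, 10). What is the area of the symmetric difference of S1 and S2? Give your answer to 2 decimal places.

53.00

|S1∩S2|: x∈[5,7], y∈[0,7] → 2·7 = 14.
|S1 △ S2| = |S1| + |S2| − 2·|S1∩S2| = 21 + 60 − 28 = 53.00.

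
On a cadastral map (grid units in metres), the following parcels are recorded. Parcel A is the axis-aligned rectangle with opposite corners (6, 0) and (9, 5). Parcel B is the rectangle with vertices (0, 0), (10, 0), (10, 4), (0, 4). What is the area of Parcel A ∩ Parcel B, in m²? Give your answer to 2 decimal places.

12.00

|Parcel A∩Parcel B|: x∈[6,9], y∈[0,4] → 3·4 = 12.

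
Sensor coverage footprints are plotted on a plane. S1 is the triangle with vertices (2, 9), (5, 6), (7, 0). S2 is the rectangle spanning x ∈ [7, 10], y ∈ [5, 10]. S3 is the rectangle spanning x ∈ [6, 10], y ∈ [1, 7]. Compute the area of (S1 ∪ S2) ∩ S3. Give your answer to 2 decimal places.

|S1 ∪ S2| = 21.
|(S1 ∪ S2) ∩ S3| = 6.49.

6.49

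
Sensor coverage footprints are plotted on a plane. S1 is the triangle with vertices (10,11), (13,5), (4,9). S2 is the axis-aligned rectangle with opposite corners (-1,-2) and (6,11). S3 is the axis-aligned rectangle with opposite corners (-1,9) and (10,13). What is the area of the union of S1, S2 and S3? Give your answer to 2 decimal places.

By inclusion–exclusion:
Individual areas: |S1| = 21, |S2| = 91, |S3| = 44.
|S1∩S2| = 1.5556.
|S1∩S3| = 6.
|S2∩S3|: x∈[-1,6], y∈[9,11] → 7·2 = 14.
|S1∩S2∩S3| = 0.6667.
|S1 ∪ S2 ∪ S3| = 156 − 21.5556 + 0.6667 = 135.11.

135.11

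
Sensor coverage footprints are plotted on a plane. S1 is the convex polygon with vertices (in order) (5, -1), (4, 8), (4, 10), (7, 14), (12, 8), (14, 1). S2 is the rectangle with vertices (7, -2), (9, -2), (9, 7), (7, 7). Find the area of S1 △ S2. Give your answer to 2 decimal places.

85.17

|S1| = 96.5, |S2| = 18, |S1∩S2| = 14.6667.
|S1 △ S2| = |S1| + |S2| − 2·|S1∩S2| = 96.5 + 18 − 29.3333 = 85.17.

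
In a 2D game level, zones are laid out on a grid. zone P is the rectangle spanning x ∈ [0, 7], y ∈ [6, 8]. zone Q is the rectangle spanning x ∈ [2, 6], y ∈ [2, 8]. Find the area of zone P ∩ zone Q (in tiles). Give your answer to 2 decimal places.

|zone P∩zone Q|: x∈[2,6], y∈[6,8] → 4·2 = 8.

8.00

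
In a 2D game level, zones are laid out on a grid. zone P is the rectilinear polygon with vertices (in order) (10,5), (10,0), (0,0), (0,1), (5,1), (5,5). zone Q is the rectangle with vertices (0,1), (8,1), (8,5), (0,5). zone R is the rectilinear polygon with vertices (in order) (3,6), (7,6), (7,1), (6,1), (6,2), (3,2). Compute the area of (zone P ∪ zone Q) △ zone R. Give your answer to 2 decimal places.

|zone P ∪ zone Q| = 50.
|(zone P ∪ zone Q) ∩ zone R| = 13.
|(zone P ∪ zone Q) △ zone R| = 50 + 17 − 26 = 41.00.

41.00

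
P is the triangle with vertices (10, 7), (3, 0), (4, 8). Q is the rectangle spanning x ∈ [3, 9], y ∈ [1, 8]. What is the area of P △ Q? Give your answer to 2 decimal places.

19.54

|P| = 24.5, |Q| = 42, |P∩Q| = 23.4792.
|P △ Q| = |P| + |Q| − 2·|P∩Q| = 24.5 + 42 − 46.9583 = 19.54.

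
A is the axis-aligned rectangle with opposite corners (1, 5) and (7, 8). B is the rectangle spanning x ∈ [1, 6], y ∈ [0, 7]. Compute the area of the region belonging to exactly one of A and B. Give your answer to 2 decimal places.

|A∩B|: x∈[1,6], y∈[5,7] → 5·2 = 10.
|A △ B| = |A| + |B| − 2·|A∩B| = 18 + 35 − 20 = 33.00.

33.00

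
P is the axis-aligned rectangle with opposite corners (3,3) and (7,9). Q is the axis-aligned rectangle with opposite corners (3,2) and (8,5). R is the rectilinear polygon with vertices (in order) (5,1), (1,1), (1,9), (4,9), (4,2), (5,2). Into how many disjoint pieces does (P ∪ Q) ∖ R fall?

1

(P ∪ Q) ∖ R is a single connected region.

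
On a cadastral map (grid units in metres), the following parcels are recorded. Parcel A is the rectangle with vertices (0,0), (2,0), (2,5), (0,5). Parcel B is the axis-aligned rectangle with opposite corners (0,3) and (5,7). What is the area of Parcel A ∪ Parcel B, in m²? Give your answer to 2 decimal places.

26.00

By inclusion–exclusion:
Individual areas: |Parcel A| = 10, |Parcel B| = 20.
|Parcel A∩Parcel B|: x∈[0,2], y∈[3,5] → 2·2 = 4.
|Parcel A ∪ Parcel B| = 30 − 4 = 26.00.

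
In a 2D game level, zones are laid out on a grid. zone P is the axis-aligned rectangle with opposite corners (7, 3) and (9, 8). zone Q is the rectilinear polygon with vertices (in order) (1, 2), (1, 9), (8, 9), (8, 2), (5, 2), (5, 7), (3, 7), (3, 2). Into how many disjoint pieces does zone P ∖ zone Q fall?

1

zone P ∖ zone Q is a single connected region.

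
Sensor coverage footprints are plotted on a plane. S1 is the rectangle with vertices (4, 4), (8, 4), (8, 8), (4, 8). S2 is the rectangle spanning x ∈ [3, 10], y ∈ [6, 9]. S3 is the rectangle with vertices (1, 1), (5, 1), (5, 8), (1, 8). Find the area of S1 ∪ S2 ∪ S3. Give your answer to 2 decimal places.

By inclusion–exclusion:
Individual areas: |S1| = 16, |S2| = 21, |S3| = 28.
|S1∩S2|: x∈[4,8], y∈[6,8] → 4·2 = 8.
|S1∩S3|: x∈[4,5], y∈[4,8] → 1·4 = 4.
|S2∩S3|: x∈[3,5], y∈[6,8] → 2·2 = 4.
|S1∩S2∩S3| = 2.
|S1 ∪ S2 ∪ S3| = 65 − 16 + 2 = 51.00.

51.00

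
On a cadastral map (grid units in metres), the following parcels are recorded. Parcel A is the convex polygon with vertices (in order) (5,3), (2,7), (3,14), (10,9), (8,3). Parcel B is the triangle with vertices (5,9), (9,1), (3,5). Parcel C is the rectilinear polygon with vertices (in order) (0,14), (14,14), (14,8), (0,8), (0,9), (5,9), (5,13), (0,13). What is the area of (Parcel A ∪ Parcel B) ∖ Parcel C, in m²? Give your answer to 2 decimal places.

39.95

|Parcel A ∪ Parcel B| = 57.2667.
|(Parcel A ∪ Parcel B) ∩ Parcel C| = 17.319.
|(Parcel A ∪ Parcel B) ∖ Parcel C| = 57.2667 − 17.319 = 39.95.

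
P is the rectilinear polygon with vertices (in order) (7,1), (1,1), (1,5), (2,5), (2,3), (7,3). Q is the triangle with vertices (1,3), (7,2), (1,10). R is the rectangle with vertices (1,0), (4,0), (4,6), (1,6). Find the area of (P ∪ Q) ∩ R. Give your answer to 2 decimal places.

15.00

The region (P ∪ Q) ∩ R is the polygon with vertices (1,3), (1,5), (1,6), (4,6), (4,1), (1,1).
By the shoelace formula its area is 15.00.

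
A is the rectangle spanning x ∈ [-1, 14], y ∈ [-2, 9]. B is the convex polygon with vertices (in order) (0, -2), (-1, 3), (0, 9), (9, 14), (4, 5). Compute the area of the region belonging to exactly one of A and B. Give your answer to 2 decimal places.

|A| = 165, |B| = 55.5, |A∩B| = 39.9444.
|A △ B| = |A| + |B| − 2·|A∩B| = 165 + 55.5 − 79.8889 = 140.61.

140.61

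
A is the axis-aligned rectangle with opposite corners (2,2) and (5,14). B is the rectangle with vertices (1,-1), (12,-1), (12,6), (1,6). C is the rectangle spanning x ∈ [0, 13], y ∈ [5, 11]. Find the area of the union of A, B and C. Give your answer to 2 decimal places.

153.00

By inclusion–exclusion:
Individual areas: |A| = 36, |B| = 77, |C| = 78.
|A∩B|: x∈[2,5], y∈[2,6] → 3·4 = 12.
|A∩C|: x∈[2,5], y∈[5,11] → 3·6 = 18.
|B∩C|: x∈[1,12], y∈[5,6] → 11·1 = 11.
|A∩B∩C| = 3.
|A ∪ B ∪ C| = 191 − 41 + 3 = 153.00.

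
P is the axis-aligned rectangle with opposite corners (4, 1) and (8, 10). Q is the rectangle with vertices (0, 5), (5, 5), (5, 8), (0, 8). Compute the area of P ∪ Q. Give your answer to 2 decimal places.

By inclusion–exclusion:
Individual areas: |P| = 36, |Q| = 15.
|P∩Q|: x∈[4,5], y∈[5,8] → 1·3 = 3.
|P ∪ Q| = 51 − 3 = 48.00.

48.00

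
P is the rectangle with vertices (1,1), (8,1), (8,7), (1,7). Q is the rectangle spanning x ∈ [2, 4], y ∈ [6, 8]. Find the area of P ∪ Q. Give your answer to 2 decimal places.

44.00

By inclusion–exclusion:
Individual areas: |P| = 42, |Q| = 4.
|P∩Q|: x∈[2,4], y∈[6,7] → 2·1 = 2.
|P ∪ Q| = 46 − 2 = 44.00.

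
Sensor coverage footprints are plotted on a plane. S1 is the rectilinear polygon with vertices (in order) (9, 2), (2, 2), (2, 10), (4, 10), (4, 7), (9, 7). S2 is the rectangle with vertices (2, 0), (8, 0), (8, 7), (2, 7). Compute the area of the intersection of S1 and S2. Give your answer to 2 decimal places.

30.00

The intersection is the polygon with vertices (2,2), (2,7), (4,7), (8,7), (8,2).
By the shoelace formula its area is 30.00.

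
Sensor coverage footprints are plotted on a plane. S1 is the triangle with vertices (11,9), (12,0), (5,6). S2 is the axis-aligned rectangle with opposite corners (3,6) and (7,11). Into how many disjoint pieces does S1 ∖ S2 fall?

1

S1 ∖ S2 is a single connected region.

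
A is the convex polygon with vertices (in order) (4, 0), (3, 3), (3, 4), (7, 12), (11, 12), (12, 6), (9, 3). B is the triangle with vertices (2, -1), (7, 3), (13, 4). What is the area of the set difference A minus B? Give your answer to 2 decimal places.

|A| = 66.5, |A∩B| = 4.3474.
|A ∖ B| = |A| − |A∩B| = 66.5 − 4.3474 = 62.15.

62.15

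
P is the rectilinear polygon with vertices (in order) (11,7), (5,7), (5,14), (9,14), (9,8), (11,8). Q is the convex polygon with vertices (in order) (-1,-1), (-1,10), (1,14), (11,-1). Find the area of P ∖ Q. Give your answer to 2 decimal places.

|P| = 30, |P∩Q| = 0.3333.
|P ∖ Q| = |P| − |P∩Q| = 30 − 0.3333 = 29.67.

29.67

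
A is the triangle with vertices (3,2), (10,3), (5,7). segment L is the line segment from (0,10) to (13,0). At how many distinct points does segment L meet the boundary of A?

The segment meets the boundary at (9.241,2.892), (4.741,6.353).

2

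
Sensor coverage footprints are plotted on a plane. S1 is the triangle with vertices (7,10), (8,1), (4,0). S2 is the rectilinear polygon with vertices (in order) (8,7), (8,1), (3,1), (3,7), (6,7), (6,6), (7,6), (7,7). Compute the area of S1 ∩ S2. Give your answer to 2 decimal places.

13.82

The intersection is the polygon with vertices (8,1), (4.3,1), (6,6.667), (6,6), (7,6), (7,7), (7.333,7).
By the shoelace formula its area is 13.82.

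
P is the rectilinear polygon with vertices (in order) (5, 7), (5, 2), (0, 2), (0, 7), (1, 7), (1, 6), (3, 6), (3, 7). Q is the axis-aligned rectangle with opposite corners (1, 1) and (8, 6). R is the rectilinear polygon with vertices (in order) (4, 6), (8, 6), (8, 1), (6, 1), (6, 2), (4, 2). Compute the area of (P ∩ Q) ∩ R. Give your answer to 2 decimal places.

The region (P ∩ Q) ∩ R is the polygon with vertices (4,2), (4,6), (5,6), (5,2).
By the shoelace formula its area is 4.00.

4.00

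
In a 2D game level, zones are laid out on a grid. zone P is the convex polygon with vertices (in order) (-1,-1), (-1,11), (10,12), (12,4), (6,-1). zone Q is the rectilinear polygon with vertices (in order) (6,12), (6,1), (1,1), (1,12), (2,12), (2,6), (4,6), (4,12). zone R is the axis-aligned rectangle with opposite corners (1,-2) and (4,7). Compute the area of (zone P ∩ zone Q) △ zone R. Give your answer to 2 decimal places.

36.32

|zone P ∩ zone Q| = 41.3182.
|(zone P ∩ zone Q) ∩ zone R| = 16.
|(zone P ∩ zone Q) △ zone R| = 41.3182 + 27 − 32 = 36.32.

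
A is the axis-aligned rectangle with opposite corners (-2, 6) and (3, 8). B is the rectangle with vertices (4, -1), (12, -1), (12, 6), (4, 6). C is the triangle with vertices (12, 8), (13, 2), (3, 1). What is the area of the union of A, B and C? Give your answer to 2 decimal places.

By inclusion–exclusion:
Individual areas: |A| = 10, |B| = 56, |C| = 30.5.
|A∩B| = 0 (no overlap).
|A∩C| = 0.
|B∩C| = 24.5397.
|A∩B∩C| = 0.
|A ∪ B ∪ C| = 96.5 − 24.5397 + 0 = 71.96.

71.96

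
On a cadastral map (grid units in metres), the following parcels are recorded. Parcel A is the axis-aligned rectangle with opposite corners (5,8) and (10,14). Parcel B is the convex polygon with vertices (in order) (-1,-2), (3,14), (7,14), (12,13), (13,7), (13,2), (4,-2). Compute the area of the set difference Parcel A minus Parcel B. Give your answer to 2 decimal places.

0.90

|Parcel A| = 30, |Parcel A∩Parcel B| = 29.1.
|Parcel A ∖ Parcel B| = |Parcel A| − |Parcel A∩Parcel B| = 30 − 29.1 = 0.90.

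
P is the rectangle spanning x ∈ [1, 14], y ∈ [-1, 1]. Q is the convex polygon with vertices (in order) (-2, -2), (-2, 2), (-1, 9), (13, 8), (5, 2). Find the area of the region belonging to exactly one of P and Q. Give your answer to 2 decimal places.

|P| = 26, |Q| = 84.5, |P∩Q| = 1.4464.
|P △ Q| = |P| + |Q| − 2·|P∩Q| = 26 + 84.5 − 2.8929 = 107.61.

107.61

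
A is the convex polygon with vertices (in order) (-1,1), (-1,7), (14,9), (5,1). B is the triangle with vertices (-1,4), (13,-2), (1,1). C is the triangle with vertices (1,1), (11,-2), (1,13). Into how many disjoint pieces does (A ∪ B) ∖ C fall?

3

(A ∪ B) ∖ C splits into 3 disjoint pieces (area 12.2667, area 23.261, area 0.6).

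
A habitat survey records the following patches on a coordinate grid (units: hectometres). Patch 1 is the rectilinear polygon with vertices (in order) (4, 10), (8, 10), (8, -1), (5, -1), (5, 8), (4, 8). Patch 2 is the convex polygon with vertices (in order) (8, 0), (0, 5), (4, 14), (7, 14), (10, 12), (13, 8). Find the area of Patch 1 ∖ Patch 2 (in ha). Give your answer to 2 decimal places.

5.81

|Patch 1| = 35, |Patch 1∩Patch 2| = 29.1875.
|Patch 1 ∖ Patch 2| = |Patch 1| − |Patch 1∩Patch 2| = 35 − 29.1875 = 5.81.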